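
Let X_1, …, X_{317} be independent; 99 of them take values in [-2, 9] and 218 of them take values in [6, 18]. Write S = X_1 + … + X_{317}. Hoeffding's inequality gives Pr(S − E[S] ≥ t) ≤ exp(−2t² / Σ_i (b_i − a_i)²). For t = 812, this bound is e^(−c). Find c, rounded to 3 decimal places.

30.405

Σ(b_i − a_i)² = 99·11² + 218·12² = 43371.
c = 2t² / 43371 = 2·812² / 43371 = 30.4048.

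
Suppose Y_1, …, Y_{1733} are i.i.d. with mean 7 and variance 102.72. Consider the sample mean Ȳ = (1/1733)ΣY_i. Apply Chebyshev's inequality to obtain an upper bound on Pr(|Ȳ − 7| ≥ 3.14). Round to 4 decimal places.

Var(Ȳ) = Var(Y_i)/n = 102.72/1733 = 0.059273.
Chebyshev: Pr(|Ȳ − 7| ≥ 3.14) ≤ Var(Ȳ)/(3.14)² = 102.72/(1733·3.14²) = 0.0060.

0.0060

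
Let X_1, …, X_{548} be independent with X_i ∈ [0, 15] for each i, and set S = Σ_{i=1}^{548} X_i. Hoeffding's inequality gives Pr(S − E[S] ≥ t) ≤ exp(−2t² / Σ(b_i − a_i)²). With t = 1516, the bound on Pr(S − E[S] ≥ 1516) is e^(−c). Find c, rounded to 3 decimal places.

Σ(b_i − a_i)² = 548·(15)² = 123300.
c = 2t²/123300 = 2·1516²/123300 = 37.2791.

37.279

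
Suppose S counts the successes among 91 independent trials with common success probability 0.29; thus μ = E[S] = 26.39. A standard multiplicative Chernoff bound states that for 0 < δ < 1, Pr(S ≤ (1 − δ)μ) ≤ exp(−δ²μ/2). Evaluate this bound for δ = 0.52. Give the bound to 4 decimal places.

0.0282

Exponent = δ²μ/2 = 0.52²·26.39/2 = 3.5679.
Bound = exp(−3.5679) = 0.02821.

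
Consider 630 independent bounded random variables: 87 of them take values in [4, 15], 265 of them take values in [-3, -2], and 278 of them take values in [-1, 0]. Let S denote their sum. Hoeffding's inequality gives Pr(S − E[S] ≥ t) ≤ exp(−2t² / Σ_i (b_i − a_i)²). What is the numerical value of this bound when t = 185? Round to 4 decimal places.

0.0021

Σ(b_i − a_i)² = 87·11² + 265·1² + 278·1² = 11070.
Exponent = 2·185² / 11070 = 6.18338.
Bound = exp(−6.18338) = 0.00206.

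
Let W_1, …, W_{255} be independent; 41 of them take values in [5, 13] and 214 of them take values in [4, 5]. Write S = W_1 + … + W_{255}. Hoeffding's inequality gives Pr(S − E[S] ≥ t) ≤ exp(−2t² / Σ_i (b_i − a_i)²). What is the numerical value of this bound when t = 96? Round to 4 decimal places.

0.0015

Σ(b_i − a_i)² = 41·8² + 214·1² = 2838.
Exponent = 2·96² / 2838 = 6.49471.
Bound = exp(−6.49471) = 0.00151.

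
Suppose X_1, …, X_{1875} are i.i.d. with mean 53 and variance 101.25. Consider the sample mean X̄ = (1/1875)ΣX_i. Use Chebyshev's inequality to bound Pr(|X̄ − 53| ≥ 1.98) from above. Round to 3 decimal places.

Var(X̄) = Var(X_i)/n = 101.25/1875 = 0.054.
Chebyshev: Pr(|X̄ − 53| ≥ 1.98) ≤ Var(X̄)/(1.98)² = 101.25/(1875·1.98²) = 0.0138.

0.014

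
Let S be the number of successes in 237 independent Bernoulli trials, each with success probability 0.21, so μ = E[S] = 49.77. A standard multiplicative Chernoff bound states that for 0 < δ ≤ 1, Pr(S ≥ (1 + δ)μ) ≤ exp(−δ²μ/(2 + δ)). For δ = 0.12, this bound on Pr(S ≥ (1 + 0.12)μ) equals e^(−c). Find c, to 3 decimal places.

c = δ²μ/(2 + δ) = 0.12²·49.77/(2 + 0.12) = 0.3381.

0.338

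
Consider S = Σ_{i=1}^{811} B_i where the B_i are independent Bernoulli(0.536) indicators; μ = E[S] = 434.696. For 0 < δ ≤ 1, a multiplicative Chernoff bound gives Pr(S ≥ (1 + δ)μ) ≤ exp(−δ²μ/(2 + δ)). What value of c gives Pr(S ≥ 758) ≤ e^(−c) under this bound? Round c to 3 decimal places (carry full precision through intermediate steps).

87.638

Write 758 = (1 + δ)μ, so δ = 758/434.696 − 1 = 0.7437474…
Then the exponent is δ²μ/(2 + δ) = (758 − μ)² / (μ·(2 + δ)) = 87.637987.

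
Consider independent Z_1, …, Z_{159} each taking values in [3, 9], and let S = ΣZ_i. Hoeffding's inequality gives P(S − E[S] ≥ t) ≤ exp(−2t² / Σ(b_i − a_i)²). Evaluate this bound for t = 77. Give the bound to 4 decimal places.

0.1260

Σ(b_i − a_i)² = 159·(6)² = 5724.
Exponent = 2·77²/5724 = 2.0716.
Bound = exp(−2.0716) = 0.12598.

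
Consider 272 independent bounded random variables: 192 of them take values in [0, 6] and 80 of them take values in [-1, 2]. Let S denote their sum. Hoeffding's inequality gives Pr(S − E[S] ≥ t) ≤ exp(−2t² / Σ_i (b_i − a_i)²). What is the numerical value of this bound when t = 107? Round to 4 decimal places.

Σ(b_i − a_i)² = 192·6² + 80·3² = 7632.
Exponent = 2·107² / 7632 = 3.00026.
Bound = exp(−3.00026) = 0.04977.

0.0498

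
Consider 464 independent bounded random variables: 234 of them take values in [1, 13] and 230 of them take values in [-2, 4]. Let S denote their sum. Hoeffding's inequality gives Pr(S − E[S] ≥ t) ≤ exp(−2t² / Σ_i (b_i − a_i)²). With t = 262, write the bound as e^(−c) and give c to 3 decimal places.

Σ(b_i − a_i)² = 234·12² + 230·6² = 41976.
c = 2t² / 41976 = 2·262² / 41976 = 3.2706.

3.271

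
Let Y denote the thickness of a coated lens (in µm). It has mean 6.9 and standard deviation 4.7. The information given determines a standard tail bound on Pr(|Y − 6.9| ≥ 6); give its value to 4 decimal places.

0.6136

Mean and variance are known, so Chebyshev's inequality applies.
Chebyshev: Pr(|Y − μ| ≥ t) ≤ Var(Y)/t².
Var(Y) = σ² = 4.7² = 22.09.
Bound = 22.09 / 36 = 0.6136.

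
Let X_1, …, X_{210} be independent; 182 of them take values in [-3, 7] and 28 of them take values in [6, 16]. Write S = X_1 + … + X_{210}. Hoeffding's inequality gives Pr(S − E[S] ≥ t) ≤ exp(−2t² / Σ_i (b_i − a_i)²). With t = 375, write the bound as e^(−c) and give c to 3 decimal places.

13.393

Σ(b_i − a_i)² = 182·10² + 28·10² = 21000.
c = 2t² / 21000 = 2·375² / 21000 = 13.3929.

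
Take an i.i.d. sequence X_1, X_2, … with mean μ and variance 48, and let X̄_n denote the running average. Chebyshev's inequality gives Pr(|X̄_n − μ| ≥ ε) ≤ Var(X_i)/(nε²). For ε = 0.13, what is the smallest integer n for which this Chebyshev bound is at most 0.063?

45084

Require 48/(n·0.13²) ≤ 0.063, i.e. n ≥ 48/(0.063·0.13²) = 45083.122.
The smallest integer n is 45084.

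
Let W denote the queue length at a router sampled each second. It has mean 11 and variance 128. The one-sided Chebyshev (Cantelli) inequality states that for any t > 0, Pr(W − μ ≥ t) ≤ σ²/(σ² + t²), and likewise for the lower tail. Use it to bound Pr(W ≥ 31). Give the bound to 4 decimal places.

0.2424

Here σ² = 128 and t = 20, so σ² + t² = 528.
Cantelli's bound: 128/528 = 0.2424.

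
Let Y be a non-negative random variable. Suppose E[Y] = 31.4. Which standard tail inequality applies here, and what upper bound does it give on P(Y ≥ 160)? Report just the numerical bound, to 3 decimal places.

Only the mean of a non-negative variable is known, so Markov's inequality is the applicable tail bound.
Markov's inequality: for a non-negative random variable, P(Y ≥ a) ≤ E[Y]/a.
Here E[Y] = 31.4 and a = 160, so the bound is 31.4/160 = 0.1963.

0.196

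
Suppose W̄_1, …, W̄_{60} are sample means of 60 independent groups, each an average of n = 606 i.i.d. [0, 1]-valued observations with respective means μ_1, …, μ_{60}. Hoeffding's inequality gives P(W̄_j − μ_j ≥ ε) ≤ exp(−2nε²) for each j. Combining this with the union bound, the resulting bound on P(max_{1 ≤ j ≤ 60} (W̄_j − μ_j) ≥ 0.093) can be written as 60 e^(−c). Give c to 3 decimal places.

10.483

Union bound over the 60 events: P(max_{1 ≤ j ≤ 60} (W̄_j − μ_j) ≥ 0.093) ≤ 60·exp(−2nε²) = 60 exp(−2·606·0.093²).
So c = 2·606·0.093² = 10.4826.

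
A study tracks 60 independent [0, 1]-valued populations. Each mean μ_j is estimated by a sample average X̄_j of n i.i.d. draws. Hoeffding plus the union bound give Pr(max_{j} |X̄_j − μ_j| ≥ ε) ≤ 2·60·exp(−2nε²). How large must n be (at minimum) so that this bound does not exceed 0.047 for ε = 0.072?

Need 2·60·exp(−2nε²) ≤ 0.047, i.e. exp(−2nε²) ≤ 0.047/120.
So 2nε² ≥ ln(120/0.047) = 7.845099.
Hence n ≥ 7.845099/(2·0.072²) = 756.665.
The smallest integer n is 757.

757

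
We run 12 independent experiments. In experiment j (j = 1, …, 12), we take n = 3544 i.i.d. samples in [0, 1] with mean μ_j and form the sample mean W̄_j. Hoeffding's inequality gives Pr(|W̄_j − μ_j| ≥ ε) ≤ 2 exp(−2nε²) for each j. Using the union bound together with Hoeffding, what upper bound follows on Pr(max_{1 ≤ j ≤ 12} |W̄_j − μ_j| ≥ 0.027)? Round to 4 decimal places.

0.1368

Per-experiment Hoeffding bound: 2·exp(−2·3544·0.027²) = 2·exp(−5.16715) = 0.011402.
Union bound over 12 events: 12·0.011402 = 0.13682.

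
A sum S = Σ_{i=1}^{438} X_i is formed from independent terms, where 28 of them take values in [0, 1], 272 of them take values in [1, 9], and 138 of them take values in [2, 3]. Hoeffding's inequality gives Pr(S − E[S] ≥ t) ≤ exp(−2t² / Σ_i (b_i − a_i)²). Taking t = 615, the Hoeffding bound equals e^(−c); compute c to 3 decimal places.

43.044

Σ(b_i − a_i)² = 28·1² + 272·8² + 138·1² = 17574.
c = 2t² / 17574 = 2·615² / 17574 = 43.0437.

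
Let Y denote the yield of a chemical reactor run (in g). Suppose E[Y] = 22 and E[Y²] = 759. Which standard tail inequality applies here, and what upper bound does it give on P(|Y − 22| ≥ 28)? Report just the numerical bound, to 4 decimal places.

0.3508

The first two moments determine the variance, so Chebyshev's inequality is the sharpest standard bound available.
Var(Y) = E[Y²] − (E[Y])² = 759 − 484 = 275.
Chebyshev's inequality: P(|Y − μ| ≥ t) ≤ Var(Y)/t² = 275/784 = 0.3508.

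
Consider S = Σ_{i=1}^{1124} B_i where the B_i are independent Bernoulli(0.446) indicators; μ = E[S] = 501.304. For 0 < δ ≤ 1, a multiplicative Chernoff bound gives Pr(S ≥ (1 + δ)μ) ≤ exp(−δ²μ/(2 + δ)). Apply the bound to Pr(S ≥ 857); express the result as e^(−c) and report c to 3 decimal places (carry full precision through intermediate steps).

Write 857 = (1 + δ)μ, so δ = 857/501.304 − 1 = 0.7095415…
Then the exponent is δ²μ/(2 + δ) = (857 − μ)² / (μ·(2 + δ)) = 93.145308.

93.145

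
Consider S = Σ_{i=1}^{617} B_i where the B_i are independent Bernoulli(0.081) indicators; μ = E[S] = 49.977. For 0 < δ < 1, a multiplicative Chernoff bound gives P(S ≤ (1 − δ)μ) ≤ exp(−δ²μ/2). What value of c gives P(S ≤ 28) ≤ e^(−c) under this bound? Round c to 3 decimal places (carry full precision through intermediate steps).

4.832

Write 28 = (1 − δ)μ, so δ = 1 − 28/49.977 = 0.4397423…
Then the exponent is δ²μ/2 = (μ − 28)²/(2μ) = 4.832108.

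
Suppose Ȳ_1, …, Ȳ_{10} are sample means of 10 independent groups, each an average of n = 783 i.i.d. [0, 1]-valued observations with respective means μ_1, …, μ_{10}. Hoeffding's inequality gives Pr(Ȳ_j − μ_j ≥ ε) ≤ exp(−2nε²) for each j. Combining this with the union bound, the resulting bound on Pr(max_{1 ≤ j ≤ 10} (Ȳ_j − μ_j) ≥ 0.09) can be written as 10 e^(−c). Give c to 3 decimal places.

12.685

Union bound over the 10 events: Pr(max_{1 ≤ j ≤ 10} (Ȳ_j − μ_j) ≥ 0.09) ≤ 10·exp(−2nε²) = 10 exp(−2·783·0.09²).
So c = 2·783·0.09² = 12.6846.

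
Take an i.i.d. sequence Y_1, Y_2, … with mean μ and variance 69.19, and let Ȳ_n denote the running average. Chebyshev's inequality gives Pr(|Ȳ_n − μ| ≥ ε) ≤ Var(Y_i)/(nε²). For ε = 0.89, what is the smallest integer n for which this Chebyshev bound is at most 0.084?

Require 69.19/(n·0.89²) ≤ 0.084, i.e. n ≥ 69.19/(0.084·0.89²) = 1039.882.
The smallest integer n is 1040.

1040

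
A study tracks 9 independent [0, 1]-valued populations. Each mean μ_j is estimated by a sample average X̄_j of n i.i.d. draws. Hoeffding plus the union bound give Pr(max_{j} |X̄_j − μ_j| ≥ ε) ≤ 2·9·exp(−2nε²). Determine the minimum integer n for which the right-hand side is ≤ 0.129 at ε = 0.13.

Need 2·9·exp(−2nε²) ≤ 0.129, i.e. exp(−2nε²) ≤ 0.129/18.
So 2nε² ≥ ln(18/0.129) = 4.938315.
Hence n ≥ 4.938315/(2·0.13²) = 146.104.
The smallest integer n is 147.

147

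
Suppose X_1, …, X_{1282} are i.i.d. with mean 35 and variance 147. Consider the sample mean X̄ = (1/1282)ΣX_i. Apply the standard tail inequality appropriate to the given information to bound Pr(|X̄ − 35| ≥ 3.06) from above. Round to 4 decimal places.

With mean and variance of each term known, Chebyshev's inequality bounds the deviation of the sum (or sample mean).
Var(X̄) = Var(X_i)/n = 147/1282 = 0.11466.
Chebyshev: Pr(|X̄ − 35| ≥ 3.06) ≤ Var(X̄)/(3.06)² = 147/(1282·3.06²) = 0.0122.

0.0122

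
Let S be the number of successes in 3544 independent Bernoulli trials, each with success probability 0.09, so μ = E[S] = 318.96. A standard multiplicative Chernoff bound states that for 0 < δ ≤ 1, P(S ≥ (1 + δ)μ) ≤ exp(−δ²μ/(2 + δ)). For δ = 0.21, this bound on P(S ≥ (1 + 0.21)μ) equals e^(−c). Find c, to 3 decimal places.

6.365

c = δ²μ/(2 + δ) = 0.21²·318.96/(2 + 0.21) = 6.3648.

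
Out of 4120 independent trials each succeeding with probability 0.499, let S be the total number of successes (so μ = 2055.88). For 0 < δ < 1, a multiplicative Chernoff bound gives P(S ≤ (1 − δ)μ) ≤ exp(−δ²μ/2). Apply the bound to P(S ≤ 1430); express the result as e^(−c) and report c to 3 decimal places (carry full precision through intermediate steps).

Write 1430 = (1 − δ)μ, so δ = 1 − 1430/2055.88 = 0.3044341…
Then the exponent is δ²μ/2 = (μ − 1430)²/(2μ) = 95.269611.

95.270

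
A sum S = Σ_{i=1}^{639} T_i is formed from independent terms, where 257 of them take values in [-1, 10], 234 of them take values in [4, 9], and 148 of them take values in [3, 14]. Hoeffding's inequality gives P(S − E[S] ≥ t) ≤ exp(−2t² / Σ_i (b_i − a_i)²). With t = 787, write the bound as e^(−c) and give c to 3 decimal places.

Σ(b_i − a_i)² = 257·11² + 234·5² + 148·11² = 54855.
c = 2t² / 54855 = 2·787² / 54855 = 22.5820.

22.582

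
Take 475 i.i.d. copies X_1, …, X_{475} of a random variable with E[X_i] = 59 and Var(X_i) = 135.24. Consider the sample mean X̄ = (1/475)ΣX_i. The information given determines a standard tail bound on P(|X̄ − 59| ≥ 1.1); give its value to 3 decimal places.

With mean and variance of each term known, Chebyshev's inequality bounds the deviation of the sum (or sample mean).
Var(X̄) = Var(X_i)/n = 135.24/475 = 0.28472.
Chebyshev: P(|X̄ − 59| ≥ 1.1) ≤ Var(X̄)/(1.1)² = 135.24/(475·1.1²) = 0.2353.

0.235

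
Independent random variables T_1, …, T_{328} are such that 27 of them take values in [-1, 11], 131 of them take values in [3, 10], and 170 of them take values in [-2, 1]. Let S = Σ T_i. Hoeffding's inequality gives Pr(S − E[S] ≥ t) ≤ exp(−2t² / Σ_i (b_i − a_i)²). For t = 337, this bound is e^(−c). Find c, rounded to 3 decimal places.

19.189

Σ(b_i − a_i)² = 27·12² + 131·7² + 170·3² = 11837.
c = 2t² / 11837 = 2·337² / 11837 = 19.1888.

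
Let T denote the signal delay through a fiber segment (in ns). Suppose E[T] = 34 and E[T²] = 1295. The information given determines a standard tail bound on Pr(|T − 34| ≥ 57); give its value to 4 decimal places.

The first two moments determine the variance, so Chebyshev's inequality is the sharpest standard bound available.
Var(T) = E[T²] − (E[T])² = 1295 − 1156 = 139.
Chebyshev's inequality: Pr(|T − μ| ≥ t) ≤ Var(T)/t² = 139/3249 = 0.0428.

0.0428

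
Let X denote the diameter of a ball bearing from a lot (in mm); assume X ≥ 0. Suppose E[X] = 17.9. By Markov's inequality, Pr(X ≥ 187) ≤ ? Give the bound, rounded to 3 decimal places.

0.096

Markov's inequality: for a non-negative random variable, Pr(X ≥ a) ≤ E[X]/a.
Here E[X] = 17.9 and a = 187, so the bound is 17.9/187 = 0.0957.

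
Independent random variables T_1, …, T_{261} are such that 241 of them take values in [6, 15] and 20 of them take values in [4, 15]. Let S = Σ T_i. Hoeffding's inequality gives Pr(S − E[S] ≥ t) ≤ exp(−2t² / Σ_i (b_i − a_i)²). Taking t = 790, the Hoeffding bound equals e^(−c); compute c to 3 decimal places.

Σ(b_i − a_i)² = 241·9² + 20·11² = 21941.
c = 2t² / 21941 = 2·790² / 21941 = 56.8889.

56.889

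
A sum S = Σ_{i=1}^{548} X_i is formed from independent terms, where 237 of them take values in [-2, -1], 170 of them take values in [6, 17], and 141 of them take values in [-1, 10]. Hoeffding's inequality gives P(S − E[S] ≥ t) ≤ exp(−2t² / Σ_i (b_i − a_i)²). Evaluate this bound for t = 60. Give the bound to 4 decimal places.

0.8268

Σ(b_i − a_i)² = 237·1² + 170·11² + 141·11² = 37868.
Exponent = 2·60² / 37868 = 0.19013.
Bound = exp(−0.19013) = 0.82685.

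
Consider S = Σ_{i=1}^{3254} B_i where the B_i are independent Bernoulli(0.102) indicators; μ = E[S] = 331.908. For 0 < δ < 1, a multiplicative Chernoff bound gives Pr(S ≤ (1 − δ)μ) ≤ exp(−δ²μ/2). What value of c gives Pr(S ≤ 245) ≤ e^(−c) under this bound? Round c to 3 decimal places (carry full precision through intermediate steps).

Write 245 = (1 − δ)μ, so δ = 1 − 245/331.908 = 0.2618436…
Then the exponent is δ²μ/2 = (μ − 245)²/(2μ) = 11.378154.

11.378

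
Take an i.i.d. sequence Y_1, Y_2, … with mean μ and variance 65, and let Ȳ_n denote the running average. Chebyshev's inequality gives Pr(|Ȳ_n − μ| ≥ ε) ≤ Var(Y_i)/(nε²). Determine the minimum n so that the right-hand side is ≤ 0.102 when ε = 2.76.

84

Require 65/(n·2.76²) ≤ 0.102, i.e. n ≥ 65/(0.102·2.76²) = 83.656.
The smallest integer n is 84.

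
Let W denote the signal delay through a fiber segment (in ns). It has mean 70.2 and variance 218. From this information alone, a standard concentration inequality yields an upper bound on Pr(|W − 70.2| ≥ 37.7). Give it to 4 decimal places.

0.1534

Mean and variance are known, so Chebyshev's inequality applies.
Chebyshev: Pr(|W − μ| ≥ t) ≤ Var(W)/t².
Bound = 218 / 1421.29 = 0.1534.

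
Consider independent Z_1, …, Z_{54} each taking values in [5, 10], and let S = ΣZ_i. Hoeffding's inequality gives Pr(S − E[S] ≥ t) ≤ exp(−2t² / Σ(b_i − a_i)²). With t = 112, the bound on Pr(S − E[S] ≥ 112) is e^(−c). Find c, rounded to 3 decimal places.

18.584

Σ(b_i − a_i)² = 54·(5)² = 1350.
c = 2t²/1350 = 2·112²/1350 = 18.5837.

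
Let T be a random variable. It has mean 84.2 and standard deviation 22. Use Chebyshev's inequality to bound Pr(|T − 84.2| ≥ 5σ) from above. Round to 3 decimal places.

0.040

Chebyshev: Pr(|T − μ| ≥ t) ≤ Var(T)/t².
Var(T) = σ² = 22² = 484.
t = 5·22 = 110.
Bound = 484 / 12100 = 0.0400.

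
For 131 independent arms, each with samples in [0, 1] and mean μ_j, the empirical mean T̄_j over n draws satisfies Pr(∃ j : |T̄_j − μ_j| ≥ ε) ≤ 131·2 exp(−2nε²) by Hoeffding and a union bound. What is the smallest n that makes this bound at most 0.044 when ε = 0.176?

Need 2·131·exp(−2nε²) ≤ 0.044, i.e. exp(−2nε²) ≤ 0.044/262.
So 2nε² ≥ ln(262/0.044) = 8.691910.
Hence n ≥ 8.691910/(2·0.176²) = 140.301.
The smallest integer n is 141.

141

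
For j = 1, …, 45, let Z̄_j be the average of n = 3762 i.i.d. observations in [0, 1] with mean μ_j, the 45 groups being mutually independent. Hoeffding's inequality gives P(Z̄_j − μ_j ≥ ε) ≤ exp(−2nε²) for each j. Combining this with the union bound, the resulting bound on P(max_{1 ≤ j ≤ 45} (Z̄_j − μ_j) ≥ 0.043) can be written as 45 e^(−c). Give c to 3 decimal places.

Union bound over the 45 events: P(max_{1 ≤ j ≤ 45} (Z̄_j − μ_j) ≥ 0.043) ≤ 45·exp(−2nε²) = 45 exp(−2·3762·0.043²).
So c = 2·3762·0.043² = 13.9119.

13.912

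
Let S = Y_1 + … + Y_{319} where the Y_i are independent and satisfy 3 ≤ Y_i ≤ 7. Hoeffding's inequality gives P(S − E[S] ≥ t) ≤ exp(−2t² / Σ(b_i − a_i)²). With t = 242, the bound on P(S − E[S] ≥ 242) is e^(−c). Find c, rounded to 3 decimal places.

Σ(b_i − a_i)² = 319·(4)² = 5104.
c = 2t²/5104 = 2·242²/5104 = 22.9483.

22.948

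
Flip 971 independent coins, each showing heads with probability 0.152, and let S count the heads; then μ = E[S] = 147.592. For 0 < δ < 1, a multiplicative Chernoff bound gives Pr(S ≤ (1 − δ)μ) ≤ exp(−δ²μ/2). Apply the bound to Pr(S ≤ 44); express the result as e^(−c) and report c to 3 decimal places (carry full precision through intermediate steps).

36.355

Write 44 = (1 − δ)μ, so δ = 1 − 44/147.592 = 0.7018809…
Then the exponent is δ²μ/2 = (μ − 44)²/(2μ) = 36.354621.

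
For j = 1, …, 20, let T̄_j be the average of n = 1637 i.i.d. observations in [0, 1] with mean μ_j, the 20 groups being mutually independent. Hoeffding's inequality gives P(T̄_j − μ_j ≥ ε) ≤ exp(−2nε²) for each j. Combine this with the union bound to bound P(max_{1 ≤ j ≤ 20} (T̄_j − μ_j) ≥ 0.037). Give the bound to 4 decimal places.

0.2262

Per-experiment Hoeffding bound: exp(−2·1637·0.037²) = exp(−4.48211) = 0.01131.
Union bound over 20 events: 20·0.01131 = 0.22619.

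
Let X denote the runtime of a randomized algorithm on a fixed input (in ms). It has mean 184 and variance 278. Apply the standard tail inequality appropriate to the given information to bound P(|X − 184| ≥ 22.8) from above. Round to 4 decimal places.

0.5348

Mean and variance are known, so Chebyshev's inequality applies.
Chebyshev: P(|X − μ| ≥ t) ≤ Var(X)/t².
Bound = 278 / 519.84 = 0.5348.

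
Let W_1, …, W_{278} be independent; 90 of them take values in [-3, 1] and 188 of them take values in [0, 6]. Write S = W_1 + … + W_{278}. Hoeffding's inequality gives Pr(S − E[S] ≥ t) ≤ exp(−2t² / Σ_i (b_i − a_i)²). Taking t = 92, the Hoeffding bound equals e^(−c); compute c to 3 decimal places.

2.062

Σ(b_i − a_i)² = 90·4² + 188·6² = 8208.
c = 2t² / 8208 = 2·92² / 8208 = 2.0624.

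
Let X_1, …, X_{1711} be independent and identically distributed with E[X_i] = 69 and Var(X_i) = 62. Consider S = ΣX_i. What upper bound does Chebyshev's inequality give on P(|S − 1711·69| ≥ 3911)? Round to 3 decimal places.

0.007

Var(S) = n·Var(X_i) = 1711·62 = 106082.
Chebyshev: P(|S − 1711·69| ≥ 3911) ≤ Var(S)/3911² = 106082/15295921 = 0.0069.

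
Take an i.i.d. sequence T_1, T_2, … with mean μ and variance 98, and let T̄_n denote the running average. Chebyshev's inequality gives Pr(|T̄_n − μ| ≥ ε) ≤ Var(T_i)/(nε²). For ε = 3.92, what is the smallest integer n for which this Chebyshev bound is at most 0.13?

50

Require 98/(n·3.92²) ≤ 0.13, i.e. n ≥ 98/(0.13·3.92²) = 49.058.
The smallest integer n is 50.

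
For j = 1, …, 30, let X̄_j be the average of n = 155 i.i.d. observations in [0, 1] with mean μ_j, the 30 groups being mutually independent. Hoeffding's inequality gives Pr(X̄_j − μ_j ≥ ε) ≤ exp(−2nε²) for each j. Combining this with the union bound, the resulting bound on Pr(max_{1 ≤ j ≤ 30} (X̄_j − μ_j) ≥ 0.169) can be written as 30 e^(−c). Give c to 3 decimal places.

8.854

Union bound over the 30 events: Pr(max_{1 ≤ j ≤ 30} (X̄_j − μ_j) ≥ 0.169) ≤ 30·exp(−2nε²) = 30 exp(−2·155·0.169²).
So c = 2·155·0.169² = 8.8539.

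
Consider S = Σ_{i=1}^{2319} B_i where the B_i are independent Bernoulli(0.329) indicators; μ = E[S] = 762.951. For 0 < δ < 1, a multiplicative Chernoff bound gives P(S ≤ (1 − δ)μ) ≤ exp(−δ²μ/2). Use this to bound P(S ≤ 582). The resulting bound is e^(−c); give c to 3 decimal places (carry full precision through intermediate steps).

Write 582 = (1 − δ)μ, so δ = 1 − 582/762.951 = 0.2371725…
Then the exponent is δ²μ/2 = (μ − 582)²/(2μ) = 21.458301.

21.458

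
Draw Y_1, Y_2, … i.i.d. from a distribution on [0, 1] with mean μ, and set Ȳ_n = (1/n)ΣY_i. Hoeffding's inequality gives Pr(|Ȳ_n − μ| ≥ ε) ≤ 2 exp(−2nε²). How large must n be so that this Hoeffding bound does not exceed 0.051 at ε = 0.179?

58

Require 2·exp(−2nε²) ≤ 0.051, i.e. 2nε² ≥ ln(2/0.051) = 3.669077.
So n ≥ 3.669077 / (2·0.179²) = 57.256.
The smallest integer n is 58.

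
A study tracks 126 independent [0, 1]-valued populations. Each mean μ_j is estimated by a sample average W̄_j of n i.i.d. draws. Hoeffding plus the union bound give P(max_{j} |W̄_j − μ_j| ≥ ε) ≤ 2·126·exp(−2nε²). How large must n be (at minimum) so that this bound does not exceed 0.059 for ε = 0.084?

593

Need 2·126·exp(−2nε²) ≤ 0.059, i.e. exp(−2nε²) ≤ 0.059/252.
So 2nε² ≥ ln(252/0.059) = 8.359647.
Hence n ≥ 8.359647/(2·0.084²) = 592.379.
The smallest integer n is 593.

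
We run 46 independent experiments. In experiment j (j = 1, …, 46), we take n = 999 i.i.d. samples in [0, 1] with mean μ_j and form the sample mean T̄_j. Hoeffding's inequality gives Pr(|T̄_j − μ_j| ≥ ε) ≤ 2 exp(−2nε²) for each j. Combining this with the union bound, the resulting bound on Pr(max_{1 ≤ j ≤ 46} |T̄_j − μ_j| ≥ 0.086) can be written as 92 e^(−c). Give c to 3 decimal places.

Union bound over the 46 events: Pr(max_{1 ≤ j ≤ 46} |T̄_j − μ_j| ≥ 0.086) ≤ 46·2·exp(−2nε²) = 92 exp(−2·999·0.086²).
So c = 2·999·0.086² = 14.7772.

14.777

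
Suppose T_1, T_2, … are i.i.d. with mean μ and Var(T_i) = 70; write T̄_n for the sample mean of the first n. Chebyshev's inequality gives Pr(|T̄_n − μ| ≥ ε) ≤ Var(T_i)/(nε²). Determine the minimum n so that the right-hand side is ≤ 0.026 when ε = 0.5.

10770

Require 70/(n·0.5²) ≤ 0.026, i.e. n ≥ 70/(0.026·0.5²) = 10769.231.
The smallest integer n is 10770.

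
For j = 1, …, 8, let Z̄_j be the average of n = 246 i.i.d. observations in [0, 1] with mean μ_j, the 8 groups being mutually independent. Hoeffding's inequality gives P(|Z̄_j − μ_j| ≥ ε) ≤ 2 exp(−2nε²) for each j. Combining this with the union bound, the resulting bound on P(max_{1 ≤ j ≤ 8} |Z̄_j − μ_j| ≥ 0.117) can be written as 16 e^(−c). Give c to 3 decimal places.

Union bound over the 8 events: P(max_{1 ≤ j ≤ 8} |Z̄_j − μ_j| ≥ 0.117) ≤ 8·2·exp(−2nε²) = 16 exp(−2·246·0.117²).
So c = 2·246·0.117² = 6.7350.

6.735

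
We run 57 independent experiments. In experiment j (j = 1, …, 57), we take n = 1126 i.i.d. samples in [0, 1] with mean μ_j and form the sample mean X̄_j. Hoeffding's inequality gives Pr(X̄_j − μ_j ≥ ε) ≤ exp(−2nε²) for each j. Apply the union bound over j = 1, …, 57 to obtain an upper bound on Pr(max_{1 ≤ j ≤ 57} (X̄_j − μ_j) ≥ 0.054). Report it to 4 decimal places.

Per-experiment Hoeffding bound: exp(−2·1126·0.054²) = exp(−6.56683) = 0.0014062.
Union bound over 57 events: 57·0.0014062 = 0.08016.

0.0802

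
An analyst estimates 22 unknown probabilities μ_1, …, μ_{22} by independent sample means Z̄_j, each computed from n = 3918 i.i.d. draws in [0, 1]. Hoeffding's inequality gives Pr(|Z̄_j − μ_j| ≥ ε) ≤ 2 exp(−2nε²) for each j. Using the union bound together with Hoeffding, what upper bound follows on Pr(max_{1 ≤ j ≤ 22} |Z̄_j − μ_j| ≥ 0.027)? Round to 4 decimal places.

Per-experiment Hoeffding bound: 2·exp(−2·3918·0.027²) = 2·exp(−5.71244) = 0.0066092.
Union bound over 22 events: 22·0.0066092 = 0.14540.

0.1454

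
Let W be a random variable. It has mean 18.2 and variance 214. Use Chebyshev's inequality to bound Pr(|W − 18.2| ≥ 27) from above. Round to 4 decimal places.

0.2936

Chebyshev: Pr(|W − μ| ≥ t) ≤ Var(W)/t².
Bound = 214 / 729 = 0.2936.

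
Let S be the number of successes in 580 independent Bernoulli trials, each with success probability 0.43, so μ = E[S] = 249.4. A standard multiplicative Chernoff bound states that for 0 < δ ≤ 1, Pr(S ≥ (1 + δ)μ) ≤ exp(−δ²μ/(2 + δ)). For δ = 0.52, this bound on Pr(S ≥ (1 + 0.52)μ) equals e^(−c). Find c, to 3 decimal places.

c = δ²μ/(2 + δ) = 0.52²·249.4/(2 + 0.52) = 26.7610.

26.761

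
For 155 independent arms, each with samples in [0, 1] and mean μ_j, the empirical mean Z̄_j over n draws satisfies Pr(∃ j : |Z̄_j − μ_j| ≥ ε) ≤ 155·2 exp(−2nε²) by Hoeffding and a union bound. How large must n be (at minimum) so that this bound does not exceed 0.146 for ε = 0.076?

664

Need 2·155·exp(−2nε²) ≤ 0.146, i.e. exp(−2nε²) ≤ 0.146/310.
So 2nε² ≥ ln(310/0.146) = 7.660721.
Hence n ≥ 7.660721/(2·0.076²) = 663.151.
The smallest integer n is 664.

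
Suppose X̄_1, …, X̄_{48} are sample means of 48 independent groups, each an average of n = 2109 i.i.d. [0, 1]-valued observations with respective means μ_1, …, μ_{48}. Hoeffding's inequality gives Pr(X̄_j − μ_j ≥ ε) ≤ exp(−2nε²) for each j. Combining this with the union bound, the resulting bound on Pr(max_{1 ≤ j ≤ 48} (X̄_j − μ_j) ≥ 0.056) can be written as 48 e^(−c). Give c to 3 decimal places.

13.228

Union bound over the 48 events: Pr(max_{1 ≤ j ≤ 48} (X̄_j − μ_j) ≥ 0.056) ≤ 48·exp(−2nε²) = 48 exp(−2·2109·0.056²).
So c = 2·2109·0.056² = 13.2276.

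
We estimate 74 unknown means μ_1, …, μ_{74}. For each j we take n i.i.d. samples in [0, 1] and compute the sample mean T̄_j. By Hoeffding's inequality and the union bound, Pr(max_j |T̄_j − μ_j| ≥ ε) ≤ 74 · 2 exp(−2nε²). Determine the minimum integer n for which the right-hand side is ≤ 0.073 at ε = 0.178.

121

Need 2·74·exp(−2nε²) ≤ 0.073, i.e. exp(−2nε²) ≤ 0.073/148.
So 2nε² ≥ ln(148/0.073) = 7.614508.
Hence n ≥ 7.614508/(2·0.178²) = 120.163.
The smallest integer n is 121.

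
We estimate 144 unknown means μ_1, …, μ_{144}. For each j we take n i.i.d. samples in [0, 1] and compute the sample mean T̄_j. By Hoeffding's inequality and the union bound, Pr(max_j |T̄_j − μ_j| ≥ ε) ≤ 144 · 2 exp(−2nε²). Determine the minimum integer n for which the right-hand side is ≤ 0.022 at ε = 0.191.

Need 2·144·exp(−2nε²) ≤ 0.022, i.e. exp(−2nε²) ≤ 0.022/288.
So 2nε² ≥ ln(288/0.022) = 9.479673.
Hence n ≥ 9.479673/(2·0.191²) = 129.926.
The smallest integer n is 130.

130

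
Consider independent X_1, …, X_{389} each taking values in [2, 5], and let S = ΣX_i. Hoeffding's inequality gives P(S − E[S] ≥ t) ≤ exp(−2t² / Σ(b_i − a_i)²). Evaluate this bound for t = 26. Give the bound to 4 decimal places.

0.6797

Σ(b_i − a_i)² = 389·(3)² = 3501.
Exponent = 2·26²/3501 = 0.3862.
Bound = exp(−0.3862) = 0.67965.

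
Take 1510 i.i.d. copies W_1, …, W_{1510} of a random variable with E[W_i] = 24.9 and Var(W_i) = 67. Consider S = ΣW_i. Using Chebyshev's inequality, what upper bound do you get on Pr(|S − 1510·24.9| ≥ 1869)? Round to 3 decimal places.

0.029

Var(S) = n·Var(W_i) = 1510·67 = 101170.
Chebyshev: Pr(|S − 1510·24.9| ≥ 1869) ≤ Var(S)/1869² = 101170/3493161 = 0.0290.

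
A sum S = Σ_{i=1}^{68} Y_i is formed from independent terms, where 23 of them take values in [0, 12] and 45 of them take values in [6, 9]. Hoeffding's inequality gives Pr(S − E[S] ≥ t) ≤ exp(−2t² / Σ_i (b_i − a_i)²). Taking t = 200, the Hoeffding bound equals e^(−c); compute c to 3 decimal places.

Σ(b_i − a_i)² = 23·12² + 45·3² = 3717.
c = 2t² / 3717 = 2·200² / 3717 = 21.5227.

21.523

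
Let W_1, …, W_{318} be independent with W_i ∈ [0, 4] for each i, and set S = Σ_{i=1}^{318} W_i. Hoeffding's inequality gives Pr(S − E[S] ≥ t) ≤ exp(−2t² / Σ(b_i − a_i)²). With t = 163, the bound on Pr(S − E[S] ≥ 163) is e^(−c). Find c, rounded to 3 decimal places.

Σ(b_i − a_i)² = 318·(4)² = 5088.
c = 2t²/5088 = 2·163²/5088 = 10.4438.

10.444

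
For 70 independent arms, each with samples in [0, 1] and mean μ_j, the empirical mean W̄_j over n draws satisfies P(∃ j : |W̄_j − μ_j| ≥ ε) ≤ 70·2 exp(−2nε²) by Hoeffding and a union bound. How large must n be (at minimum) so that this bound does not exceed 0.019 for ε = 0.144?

215

Need 2·70·exp(−2nε²) ≤ 0.019, i.e. exp(−2nε²) ≤ 0.019/140.
So 2nε² ≥ ln(140/0.019) = 8.904959.
Hence n ≥ 8.904959/(2·0.144²) = 214.722.
The smallest integer n is 215.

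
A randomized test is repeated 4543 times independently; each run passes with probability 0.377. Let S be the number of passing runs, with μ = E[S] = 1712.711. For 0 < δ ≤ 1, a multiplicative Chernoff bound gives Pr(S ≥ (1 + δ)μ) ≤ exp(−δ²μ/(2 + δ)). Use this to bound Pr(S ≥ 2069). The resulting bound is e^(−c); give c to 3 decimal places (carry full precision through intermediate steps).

33.567

Write 2069 = (1 + δ)μ, so δ = 2069/1712.711 − 1 = 0.2080263…
Then the exponent is δ²μ/(2 + δ) = (2069 − μ)² / (μ·(2 + δ)) = 33.567306.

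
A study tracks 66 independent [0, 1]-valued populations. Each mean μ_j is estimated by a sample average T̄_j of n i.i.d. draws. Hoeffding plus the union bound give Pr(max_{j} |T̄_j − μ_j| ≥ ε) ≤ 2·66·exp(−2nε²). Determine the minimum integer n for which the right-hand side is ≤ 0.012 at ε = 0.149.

210

Need 2·66·exp(−2nε²) ≤ 0.012, i.e. exp(−2nε²) ≤ 0.012/132.
So 2nε² ≥ ln(132/0.012) = 9.305651.
Hence n ≥ 9.305651/(2·0.149²) = 209.577.
The smallest integer n is 210.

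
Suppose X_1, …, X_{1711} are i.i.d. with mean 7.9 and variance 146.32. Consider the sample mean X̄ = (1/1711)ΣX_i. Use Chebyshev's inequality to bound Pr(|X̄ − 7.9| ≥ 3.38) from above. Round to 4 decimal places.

Var(X̄) = Var(X_i)/n = 146.32/1711 = 0.085517.
Chebyshev: Pr(|X̄ − 7.9| ≥ 3.38) ≤ Var(X̄)/(3.38)² = 146.32/(1711·3.38²) = 0.0075.

0.0075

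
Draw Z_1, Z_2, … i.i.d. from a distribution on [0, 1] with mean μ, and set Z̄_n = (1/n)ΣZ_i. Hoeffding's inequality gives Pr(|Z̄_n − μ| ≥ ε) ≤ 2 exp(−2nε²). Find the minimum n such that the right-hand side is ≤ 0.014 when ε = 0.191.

Require 2·exp(−2nε²) ≤ 0.014, i.e. 2nε² ≥ ln(2/0.014) = 4.961845.
So n ≥ 4.961845 / (2·0.191²) = 68.006.
The smallest integer n is 69.

69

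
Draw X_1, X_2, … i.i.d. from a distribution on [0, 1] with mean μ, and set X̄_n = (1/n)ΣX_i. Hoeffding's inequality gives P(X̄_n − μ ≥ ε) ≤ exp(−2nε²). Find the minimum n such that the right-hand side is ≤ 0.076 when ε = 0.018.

Require exp(−2nε²) ≤ 0.076, i.e. 2nε² ≥ ln(1/0.076) = 2.577022.
So n ≥ 2.577022 / (2·0.018²) = 3976.886.
The smallest integer n is 3977.

3977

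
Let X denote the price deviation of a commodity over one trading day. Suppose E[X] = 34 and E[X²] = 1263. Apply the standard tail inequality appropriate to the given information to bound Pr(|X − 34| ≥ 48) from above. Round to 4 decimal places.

The first two moments determine the variance, so Chebyshev's inequality is the sharpest standard bound available.
Var(X) = E[X²] − (E[X])² = 1263 − 1156 = 107.
Chebyshev's inequality: Pr(|X − μ| ≥ t) ≤ Var(X)/t² = 107/2304 = 0.0464.

0.0464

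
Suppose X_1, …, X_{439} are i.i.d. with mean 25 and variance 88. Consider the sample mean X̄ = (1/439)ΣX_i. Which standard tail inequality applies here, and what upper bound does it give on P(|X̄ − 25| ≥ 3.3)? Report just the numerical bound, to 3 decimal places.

0.018

With mean and variance of each term known, Chebyshev's inequality bounds the deviation of the sum (or sample mean).
Var(X̄) = Var(X_i)/n = 88/439 = 0.20046.
Chebyshev: P(|X̄ − 25| ≥ 3.3) ≤ Var(X̄)/(3.3)² = 88/(439·3.3²) = 0.0184.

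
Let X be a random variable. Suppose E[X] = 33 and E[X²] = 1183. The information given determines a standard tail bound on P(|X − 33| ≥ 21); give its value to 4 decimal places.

0.2132

The first two moments determine the variance, so Chebyshev's inequality is the sharpest standard bound available.
Var(X) = E[X²] − (E[X])² = 1183 − 1089 = 94.
Chebyshev's inequality: P(|X − μ| ≥ t) ≤ Var(X)/t² = 94/441 = 0.2132.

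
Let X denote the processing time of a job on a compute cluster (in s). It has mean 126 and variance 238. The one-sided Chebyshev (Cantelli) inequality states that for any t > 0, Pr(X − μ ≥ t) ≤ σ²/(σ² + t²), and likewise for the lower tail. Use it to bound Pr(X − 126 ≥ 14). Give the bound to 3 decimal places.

Here σ² = 238 and t = 14, so σ² + t² = 434.
Cantelli's bound: 238/434 = 0.5484.

0.548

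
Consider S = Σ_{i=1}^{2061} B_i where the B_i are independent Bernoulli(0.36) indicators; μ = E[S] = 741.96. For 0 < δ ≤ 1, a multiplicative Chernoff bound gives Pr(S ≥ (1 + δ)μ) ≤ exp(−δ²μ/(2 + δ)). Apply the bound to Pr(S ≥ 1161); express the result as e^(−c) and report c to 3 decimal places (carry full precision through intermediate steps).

Write 1161 = (1 + δ)μ, so δ = 1161/741.96 − 1 = 0.5647744…
Then the exponent is δ²μ/(2 + δ) = (1161 − μ)² / (μ·(2 + δ)) = 92.274415.

92.274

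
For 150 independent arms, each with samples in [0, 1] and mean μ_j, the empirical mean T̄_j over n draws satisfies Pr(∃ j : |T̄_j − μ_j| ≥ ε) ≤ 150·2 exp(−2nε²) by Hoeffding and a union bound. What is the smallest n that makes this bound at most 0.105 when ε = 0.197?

Need 2·150·exp(−2nε²) ≤ 0.105, i.e. exp(−2nε²) ≤ 0.105/300.
So 2nε² ≥ ln(300/0.105) = 7.957577.
Hence n ≥ 7.957577/(2·0.197²) = 102.522.
The smallest integer n is 103.

103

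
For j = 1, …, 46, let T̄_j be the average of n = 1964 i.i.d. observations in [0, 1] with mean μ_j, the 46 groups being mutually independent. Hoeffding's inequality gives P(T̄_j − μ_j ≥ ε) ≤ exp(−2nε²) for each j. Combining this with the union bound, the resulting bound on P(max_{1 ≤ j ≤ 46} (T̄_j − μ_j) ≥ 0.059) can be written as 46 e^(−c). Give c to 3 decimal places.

13.673

Union bound over the 46 events: P(max_{1 ≤ j ≤ 46} (T̄_j − μ_j) ≥ 0.059) ≤ 46·exp(−2nε²) = 46 exp(−2·1964·0.059²).
So c = 2·1964·0.059² = 13.6734.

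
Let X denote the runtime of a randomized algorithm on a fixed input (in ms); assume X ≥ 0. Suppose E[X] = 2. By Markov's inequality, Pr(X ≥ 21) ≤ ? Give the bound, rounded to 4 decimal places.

0.0952

Markov's inequality: for a non-negative random variable, Pr(X ≥ a) ≤ E[X]/a.
Here E[X] = 2 and a = 21, so the bound is 2/21 = 0.0952.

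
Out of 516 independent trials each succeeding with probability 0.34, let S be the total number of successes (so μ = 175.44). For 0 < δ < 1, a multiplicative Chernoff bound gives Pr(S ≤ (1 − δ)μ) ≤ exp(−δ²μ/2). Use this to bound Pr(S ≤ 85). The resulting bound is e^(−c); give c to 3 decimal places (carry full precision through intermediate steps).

Write 85 = (1 − δ)μ, so δ = 1 − 85/175.44 = 0.5155039…
Then the exponent is δ²μ/2 = (μ − 85)²/(2μ) = 23.311085.

23.311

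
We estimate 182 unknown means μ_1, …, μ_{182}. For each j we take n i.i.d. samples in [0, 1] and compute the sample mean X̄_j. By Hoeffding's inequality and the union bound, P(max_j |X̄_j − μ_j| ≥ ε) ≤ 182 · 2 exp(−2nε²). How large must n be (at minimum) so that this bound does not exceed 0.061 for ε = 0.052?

1608

Need 2·182·exp(−2nε²) ≤ 0.061, i.e. exp(−2nε²) ≤ 0.061/364.
So 2nε² ≥ ln(364/0.061) = 8.694035.
Hence n ≥ 8.694035/(2·0.052²) = 1607.625.
The smallest integer n is 1608.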